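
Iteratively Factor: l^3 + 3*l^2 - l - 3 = (l + 3)*(l^2 - 1) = (l + 1)*(l + 3)*(l - 1)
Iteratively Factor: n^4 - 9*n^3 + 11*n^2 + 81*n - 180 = (n - 3)*(n^3 - 6*n^2 - 7*n + 60) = (n - 4)*(n - 3)*(n^2 - 2*n - 15) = (n - 5)*(n - 4)*(n - 3)*(n + 3)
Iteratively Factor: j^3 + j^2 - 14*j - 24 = (j + 2)*(j^2 - j - 12) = (j + 2)*(j + 3)*(j - 4)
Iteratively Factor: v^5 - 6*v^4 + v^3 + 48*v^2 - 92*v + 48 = (v - 1)*(v^4 - 5*v^3 - 4*v^2 + 44*v - 48) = (v - 2)*(v - 1)*(v^3 - 3*v^2 - 10*v + 24) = (v - 2)*(v - 1)*(v + 3)*(v^2 - 6*v + 8) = (v - 4)*(v - 2)*(v - 1)*(v + 3)*(v - 2)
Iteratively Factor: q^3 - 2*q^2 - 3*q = (q + 1)*(q^2 - 3*q) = (q - 3)*(q + 1)*(q)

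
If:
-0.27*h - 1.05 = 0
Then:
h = -3.89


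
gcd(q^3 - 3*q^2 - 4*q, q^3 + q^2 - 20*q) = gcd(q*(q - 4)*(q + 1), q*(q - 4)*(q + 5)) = q^2 - 4*q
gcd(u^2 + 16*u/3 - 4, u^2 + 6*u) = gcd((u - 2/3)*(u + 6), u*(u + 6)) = u + 6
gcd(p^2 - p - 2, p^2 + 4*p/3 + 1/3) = p + 1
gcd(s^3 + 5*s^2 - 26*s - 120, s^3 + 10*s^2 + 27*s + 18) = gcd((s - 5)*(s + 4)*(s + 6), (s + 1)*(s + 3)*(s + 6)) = s + 6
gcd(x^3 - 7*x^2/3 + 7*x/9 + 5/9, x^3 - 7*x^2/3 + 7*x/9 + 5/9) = x^3 - 7*x^2/3 + 7*x/9 + 5/9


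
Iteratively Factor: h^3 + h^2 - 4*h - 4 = (h - 2)*(h^2 + 3*h + 2) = (h - 2)*(h + 2)*(h + 1)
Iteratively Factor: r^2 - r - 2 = (r - 2)*(r + 1)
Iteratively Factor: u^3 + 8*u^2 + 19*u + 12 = (u + 3)*(u^2 + 5*u + 4) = (u + 3)*(u + 4)*(u + 1)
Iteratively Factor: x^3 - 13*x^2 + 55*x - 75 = (x - 5)*(x^2 - 8*x + 15) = (x - 5)^2*(x - 3)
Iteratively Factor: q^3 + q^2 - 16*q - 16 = (q + 4)*(q^2 - 3*q - 4) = (q - 4)*(q + 4)*(q + 1)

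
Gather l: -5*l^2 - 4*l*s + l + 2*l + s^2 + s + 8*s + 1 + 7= -5*l^2 + l*(3 - 4*s) + s^2 + 9*s + 8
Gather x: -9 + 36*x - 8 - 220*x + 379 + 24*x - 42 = 320 - 160*x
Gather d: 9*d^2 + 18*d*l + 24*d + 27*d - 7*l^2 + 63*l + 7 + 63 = 9*d^2 + d*(18*l + 51) - 7*l^2 + 63*l + 70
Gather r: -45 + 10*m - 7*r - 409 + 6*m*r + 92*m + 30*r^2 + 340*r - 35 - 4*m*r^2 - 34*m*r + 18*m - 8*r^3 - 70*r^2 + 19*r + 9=120*m - 8*r^3 + r^2*(-4*m - 40) + r*(352 - 28*m) - 480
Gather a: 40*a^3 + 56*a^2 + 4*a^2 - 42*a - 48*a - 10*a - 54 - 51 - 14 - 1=40*a^3 + 60*a^2 - 100*a - 120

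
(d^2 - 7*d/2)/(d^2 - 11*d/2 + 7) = d/(d - 2)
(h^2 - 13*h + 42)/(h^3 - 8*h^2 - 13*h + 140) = (h - 6)/(h^2 - h - 20)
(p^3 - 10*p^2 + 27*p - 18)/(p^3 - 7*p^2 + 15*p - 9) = (p - 6)/(p - 3)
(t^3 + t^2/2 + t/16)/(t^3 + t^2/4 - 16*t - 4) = t*(4*t + 1)/(4*(t^2 - 16))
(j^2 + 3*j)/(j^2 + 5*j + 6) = j/(j + 2)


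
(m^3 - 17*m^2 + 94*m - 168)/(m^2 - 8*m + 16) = (m^2 - 13*m + 42)/(m - 4)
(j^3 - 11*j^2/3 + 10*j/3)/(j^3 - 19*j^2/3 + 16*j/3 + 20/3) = j*(3*j - 5)/(3*j^2 - 13*j - 10)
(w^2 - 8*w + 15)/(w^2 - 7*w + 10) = (w - 3)/(w - 2)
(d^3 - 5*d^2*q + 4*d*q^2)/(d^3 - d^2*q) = (d - 4*q)/d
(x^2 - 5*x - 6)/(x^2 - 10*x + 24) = (x + 1)/(x - 4)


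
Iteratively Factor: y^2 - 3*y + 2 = (y - 2)*(y - 1)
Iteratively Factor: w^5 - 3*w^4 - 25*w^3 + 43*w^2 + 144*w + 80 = (w + 1)*(w^4 - 4*w^3 - 21*w^2 + 64*w + 80) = (w + 1)^2*(w^3 - 5*w^2 - 16*w + 80) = (w + 1)^2*(w + 4)*(w^2 - 9*w + 20) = (w - 5)*(w + 1)^2*(w + 4)*(w - 4)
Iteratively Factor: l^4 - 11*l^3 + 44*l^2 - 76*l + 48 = (l - 2)*(l^3 - 9*l^2 + 26*l - 24) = (l - 4)*(l - 2)*(l^2 - 5*l + 6) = (l - 4)*(l - 3)*(l - 2)*(l - 2)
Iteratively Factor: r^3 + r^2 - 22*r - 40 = (r + 4)*(r^2 - 3*r - 10) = (r + 2)*(r + 4)*(r - 5)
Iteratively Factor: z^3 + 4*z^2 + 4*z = (z + 2)*(z^2 + 2*z) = z*(z + 2)*(z + 2)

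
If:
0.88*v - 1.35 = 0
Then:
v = 1.53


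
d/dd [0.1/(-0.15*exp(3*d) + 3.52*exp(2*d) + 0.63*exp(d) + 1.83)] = (0.045*exp(2*d) - 0.704*exp(d) - 0.063)*exp(d)/(-0.15*exp(3*d) + 3.52*exp(2*d) + 0.63*exp(d) + 1.83)^2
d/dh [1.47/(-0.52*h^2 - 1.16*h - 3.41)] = (1.5288*h + 1.7052)/(0.52*h^2 + 1.16*h + 3.41)^2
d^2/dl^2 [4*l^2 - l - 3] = 8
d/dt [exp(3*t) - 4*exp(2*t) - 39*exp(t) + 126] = (3*exp(2*t) - 8*exp(t) - 39)*exp(t)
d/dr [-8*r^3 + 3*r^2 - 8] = 6*r*(1 - 4*r)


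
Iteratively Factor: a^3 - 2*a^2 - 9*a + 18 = (a + 3)*(a^2 - 5*a + 6) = (a - 3)*(a + 3)*(a - 2)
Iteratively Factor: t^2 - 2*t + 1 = (t - 1)*(t - 1)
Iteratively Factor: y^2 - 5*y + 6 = (y - 3)*(y - 2)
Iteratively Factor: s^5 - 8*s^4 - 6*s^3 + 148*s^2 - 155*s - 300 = (s - 3)*(s^4 - 5*s^3 - 21*s^2 + 85*s + 100) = (s - 3)*(s + 1)*(s^3 - 6*s^2 - 15*s + 100) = (s - 5)*(s - 3)*(s + 1)*(s^2 - s - 20) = (s - 5)*(s - 3)*(s + 1)*(s + 4)*(s - 5)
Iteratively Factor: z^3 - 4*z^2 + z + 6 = (z + 1)*(z^2 - 5*z + 6) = (z - 2)*(z + 1)*(z - 3)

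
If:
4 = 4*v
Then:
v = 1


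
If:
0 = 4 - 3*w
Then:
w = 4/3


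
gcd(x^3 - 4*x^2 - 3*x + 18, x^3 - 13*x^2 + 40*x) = 1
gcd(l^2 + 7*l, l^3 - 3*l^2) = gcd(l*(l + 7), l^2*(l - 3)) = l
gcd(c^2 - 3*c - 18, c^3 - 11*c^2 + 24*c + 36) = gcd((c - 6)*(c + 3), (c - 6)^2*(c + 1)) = c - 6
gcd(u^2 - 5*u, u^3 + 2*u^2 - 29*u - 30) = u - 5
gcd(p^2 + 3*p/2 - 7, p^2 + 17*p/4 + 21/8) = p + 7/2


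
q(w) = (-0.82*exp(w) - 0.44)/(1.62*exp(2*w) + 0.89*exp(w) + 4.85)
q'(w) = (-0.82*exp(w) - 0.44)*(-3.24*exp(2*w) - 0.89*exp(w))/(1.62*exp(2*w) + 0.89*exp(w) + 4.85)^2 - 0.82*exp(w)/(1.62*exp(2*w) + 0.89*exp(w) + 4.85)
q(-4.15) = -0.09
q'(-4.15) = -0.00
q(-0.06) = -0.17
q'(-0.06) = -0.02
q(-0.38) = -0.16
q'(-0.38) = -0.04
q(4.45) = -0.01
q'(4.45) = 0.01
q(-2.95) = -0.10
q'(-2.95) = -0.01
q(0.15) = -0.17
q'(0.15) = -0.00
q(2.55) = -0.04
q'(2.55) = 0.04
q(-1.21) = -0.13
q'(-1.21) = -0.03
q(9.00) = 0.00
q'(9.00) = 0.00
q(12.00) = 0.00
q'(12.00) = 0.00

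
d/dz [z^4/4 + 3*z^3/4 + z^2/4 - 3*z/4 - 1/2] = z^3 + 9*z^2/4 + z/2 - 3/4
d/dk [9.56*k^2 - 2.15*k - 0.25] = 19.12*k - 2.15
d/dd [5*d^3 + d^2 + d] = 15*d^2 + 2*d + 1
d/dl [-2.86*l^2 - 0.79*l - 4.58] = -5.72*l - 0.79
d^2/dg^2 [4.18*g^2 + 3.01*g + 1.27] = 8.36000000000000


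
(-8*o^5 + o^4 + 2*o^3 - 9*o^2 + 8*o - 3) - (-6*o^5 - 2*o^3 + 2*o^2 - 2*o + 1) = -2*o^5 + o^4 + 4*o^3 - 11*o^2 + 10*o - 4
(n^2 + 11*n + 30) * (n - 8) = n^3 + 3*n^2 - 58*n - 240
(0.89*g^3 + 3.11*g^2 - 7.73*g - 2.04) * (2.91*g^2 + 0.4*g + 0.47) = 2.5899*g^5 + 9.4061*g^4 - 20.832*g^3 - 7.5667*g^2 - 4.4491*g - 0.9588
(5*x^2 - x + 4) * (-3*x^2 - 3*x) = -15*x^4 - 12*x^3 - 9*x^2 - 12*x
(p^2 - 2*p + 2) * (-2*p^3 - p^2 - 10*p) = -2*p^5 + 3*p^4 - 12*p^3 + 18*p^2 - 20*p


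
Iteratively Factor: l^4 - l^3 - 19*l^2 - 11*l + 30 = (l + 3)*(l^3 - 4*l^2 - 7*l + 10) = (l - 5)*(l + 3)*(l^2 + l - 2) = (l - 5)*(l + 2)*(l + 3)*(l - 1)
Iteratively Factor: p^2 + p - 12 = (p - 3)*(p + 4)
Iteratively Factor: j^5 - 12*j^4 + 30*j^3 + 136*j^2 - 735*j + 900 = (j - 3)*(j^4 - 9*j^3 + 3*j^2 + 145*j - 300) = (j - 3)^2*(j^3 - 6*j^2 - 15*j + 100) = (j - 3)^2*(j + 4)*(j^2 - 10*j + 25) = (j - 5)*(j - 3)^2*(j + 4)*(j - 5)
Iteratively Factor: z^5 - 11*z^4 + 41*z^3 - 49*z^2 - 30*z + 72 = (z - 3)*(z^4 - 8*z^3 + 17*z^2 + 2*z - 24) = (z - 3)*(z - 2)*(z^3 - 6*z^2 + 5*z + 12) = (z - 3)^2*(z - 2)*(z^2 - 3*z - 4) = (z - 4)*(z - 3)^2*(z - 2)*(z + 1)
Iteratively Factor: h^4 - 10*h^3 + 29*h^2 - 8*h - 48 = (h - 4)*(h^3 - 6*h^2 + 5*h + 12) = (h - 4)*(h - 3)*(h^2 - 3*h - 4) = (h - 4)^2*(h - 3)*(h + 1)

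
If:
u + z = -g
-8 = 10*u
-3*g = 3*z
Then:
No Solution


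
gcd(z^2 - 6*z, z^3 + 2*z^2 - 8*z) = z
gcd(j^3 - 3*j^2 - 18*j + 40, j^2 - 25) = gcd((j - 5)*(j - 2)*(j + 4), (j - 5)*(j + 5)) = j - 5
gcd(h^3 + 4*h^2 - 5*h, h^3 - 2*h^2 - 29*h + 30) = h^2 + 4*h - 5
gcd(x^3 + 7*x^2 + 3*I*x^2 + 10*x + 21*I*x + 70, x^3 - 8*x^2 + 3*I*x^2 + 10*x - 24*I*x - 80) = x^2 + 3*I*x + 10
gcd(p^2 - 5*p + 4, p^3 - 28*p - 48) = 1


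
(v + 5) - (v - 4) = 9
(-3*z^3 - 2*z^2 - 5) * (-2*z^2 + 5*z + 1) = 6*z^5 - 11*z^4 - 13*z^3 + 8*z^2 - 25*z - 5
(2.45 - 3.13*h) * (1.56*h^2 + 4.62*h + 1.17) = -4.8828*h^3 - 10.6386*h^2 + 7.6569*h + 2.8665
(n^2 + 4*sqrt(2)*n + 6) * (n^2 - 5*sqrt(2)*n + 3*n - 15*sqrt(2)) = n^4 - sqrt(2)*n^3 + 3*n^3 - 34*n^2 - 3*sqrt(2)*n^2 - 102*n - 30*sqrt(2)*n - 90*sqrt(2)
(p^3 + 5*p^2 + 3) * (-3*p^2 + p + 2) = -3*p^5 - 14*p^4 + 7*p^3 + p^2 + 3*p + 6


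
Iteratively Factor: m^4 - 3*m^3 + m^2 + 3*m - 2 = (m - 1)*(m^3 - 2*m^2 - m + 2) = (m - 2)*(m - 1)*(m^2 - 1) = (m - 2)*(m - 1)*(m + 1)*(m - 1)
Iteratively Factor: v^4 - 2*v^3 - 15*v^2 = (v + 3)*(v^3 - 5*v^2) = v*(v + 3)*(v^2 - 5*v) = v*(v - 5)*(v + 3)*(v)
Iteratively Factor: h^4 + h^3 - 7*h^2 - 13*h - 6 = (h + 2)*(h^3 - h^2 - 5*h - 3) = (h + 1)*(h + 2)*(h^2 - 2*h - 3) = (h + 1)^2*(h + 2)*(h - 3)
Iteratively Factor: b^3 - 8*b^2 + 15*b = (b - 3)*(b^2 - 5*b) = b*(b - 3)*(b - 5)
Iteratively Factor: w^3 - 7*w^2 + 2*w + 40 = (w - 5)*(w^2 - 2*w - 8) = (w - 5)*(w - 4)*(w + 2)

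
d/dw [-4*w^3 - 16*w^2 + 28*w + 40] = -12*w^2 - 32*w + 28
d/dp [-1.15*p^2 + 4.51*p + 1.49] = 4.51 - 2.3*p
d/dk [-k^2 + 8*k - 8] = 8 - 2*k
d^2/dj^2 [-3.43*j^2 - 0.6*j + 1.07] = -6.86000000000000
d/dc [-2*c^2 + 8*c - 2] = 8 - 4*c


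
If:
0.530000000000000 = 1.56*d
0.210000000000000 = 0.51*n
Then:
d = 0.34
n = 0.41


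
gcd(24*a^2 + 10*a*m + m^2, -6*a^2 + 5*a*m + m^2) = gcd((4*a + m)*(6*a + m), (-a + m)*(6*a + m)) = 6*a + m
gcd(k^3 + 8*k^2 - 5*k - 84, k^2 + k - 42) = k + 7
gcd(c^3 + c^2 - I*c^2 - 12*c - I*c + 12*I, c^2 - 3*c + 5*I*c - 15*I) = c - 3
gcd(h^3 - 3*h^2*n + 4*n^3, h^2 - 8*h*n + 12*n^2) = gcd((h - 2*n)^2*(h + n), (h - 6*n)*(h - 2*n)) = h - 2*n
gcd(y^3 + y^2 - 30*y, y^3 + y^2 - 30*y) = y^3 + y^2 - 30*y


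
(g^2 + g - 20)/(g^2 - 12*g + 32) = (g + 5)/(g - 8)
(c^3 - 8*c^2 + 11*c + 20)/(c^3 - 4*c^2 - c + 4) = (c - 5)/(c - 1)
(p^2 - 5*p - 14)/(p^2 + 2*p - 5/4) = 4*(p^2 - 5*p - 14)/(4*p^2 + 8*p - 5)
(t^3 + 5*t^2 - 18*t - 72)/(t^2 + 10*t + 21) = (t^2 + 2*t - 24)/(t + 7)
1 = 1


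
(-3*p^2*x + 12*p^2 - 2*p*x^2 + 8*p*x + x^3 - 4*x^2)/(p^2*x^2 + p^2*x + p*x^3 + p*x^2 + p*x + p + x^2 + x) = (-3*p*x + 12*p + x^2 - 4*x)/(p*x^2 + p*x + x + 1)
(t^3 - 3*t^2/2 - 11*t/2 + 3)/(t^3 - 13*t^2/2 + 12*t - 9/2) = (t + 2)/(t - 3)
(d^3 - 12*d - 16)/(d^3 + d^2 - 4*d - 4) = (d^2 - 2*d - 8)/(d^2 - d - 2)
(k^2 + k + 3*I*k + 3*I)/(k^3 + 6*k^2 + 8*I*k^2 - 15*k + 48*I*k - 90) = (k + 1)/(k^2 + k*(6 + 5*I) + 30*I)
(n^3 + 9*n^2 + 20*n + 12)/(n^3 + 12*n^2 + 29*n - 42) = (n^2 + 3*n + 2)/(n^2 + 6*n - 7)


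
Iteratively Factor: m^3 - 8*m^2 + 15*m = (m - 3)*(m^2 - 5*m) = m*(m - 3)*(m - 5)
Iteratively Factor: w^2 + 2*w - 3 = (w + 3)*(w - 1)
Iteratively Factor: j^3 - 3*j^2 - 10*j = (j - 5)*(j^2 + 2*j) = j*(j - 5)*(j + 2)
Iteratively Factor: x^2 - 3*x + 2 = (x - 1)*(x - 2)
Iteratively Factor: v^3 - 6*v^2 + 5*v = (v - 5)*(v^2 - v) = (v - 5)*(v - 1)*(v)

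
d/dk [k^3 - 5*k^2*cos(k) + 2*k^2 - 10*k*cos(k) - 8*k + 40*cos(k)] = 5*k^2*sin(k) + 3*k^2 - 10*sqrt(2)*k*cos(k + pi/4) + 4*k - 40*sin(k) - 10*cos(k) - 8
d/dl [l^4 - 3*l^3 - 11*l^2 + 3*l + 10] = 4*l^3 - 9*l^2 - 22*l + 3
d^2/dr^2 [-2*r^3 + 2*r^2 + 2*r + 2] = 4 - 12*r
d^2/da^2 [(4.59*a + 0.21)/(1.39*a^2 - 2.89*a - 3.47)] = ((25.9464 - 38.2806*a)*(-1.39*a^2 + 2.89*a + 3.47) - (2.78*a - 2.89)*(4.59*a + 0.21)*(5.56*a - 5.78))/(-1.39*a^2 + 2.89*a + 3.47)^3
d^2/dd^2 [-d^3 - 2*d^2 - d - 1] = -6*d - 4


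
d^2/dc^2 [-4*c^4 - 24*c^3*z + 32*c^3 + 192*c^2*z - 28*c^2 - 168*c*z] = -48*c^2 - 144*c*z + 192*c + 384*z - 56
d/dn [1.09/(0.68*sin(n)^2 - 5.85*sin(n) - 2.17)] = (6.3765 - 1.4824*sin(n))*cos(n)/(-0.68*sin(n)^2 + 5.85*sin(n) + 2.17)^2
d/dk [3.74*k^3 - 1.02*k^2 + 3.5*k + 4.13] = 11.22*k^2 - 2.04*k + 3.5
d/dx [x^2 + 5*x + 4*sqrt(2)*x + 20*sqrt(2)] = 2*x + 5 + 4*sqrt(2)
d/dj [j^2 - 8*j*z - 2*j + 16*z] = 2*j - 8*z - 2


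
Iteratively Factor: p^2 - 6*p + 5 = (p - 1)*(p - 5)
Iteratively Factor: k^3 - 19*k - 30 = (k - 5)*(k^2 + 5*k + 6) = (k - 5)*(k + 3)*(k + 2)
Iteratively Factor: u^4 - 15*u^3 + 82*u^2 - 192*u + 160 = (u - 5)*(u^3 - 10*u^2 + 32*u - 32) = (u - 5)*(u - 4)*(u^2 - 6*u + 8) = (u - 5)*(u - 4)^2*(u - 2)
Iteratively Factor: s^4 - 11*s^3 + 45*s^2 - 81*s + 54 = (s - 3)*(s^3 - 8*s^2 + 21*s - 18) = (s - 3)^2*(s^2 - 5*s + 6) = (s - 3)^3*(s - 2)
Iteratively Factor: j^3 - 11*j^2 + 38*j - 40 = (j - 2)*(j^2 - 9*j + 20) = (j - 4)*(j - 2)*(j - 5)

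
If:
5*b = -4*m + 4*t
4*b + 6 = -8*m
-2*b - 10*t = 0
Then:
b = 15/19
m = -87/76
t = -3/19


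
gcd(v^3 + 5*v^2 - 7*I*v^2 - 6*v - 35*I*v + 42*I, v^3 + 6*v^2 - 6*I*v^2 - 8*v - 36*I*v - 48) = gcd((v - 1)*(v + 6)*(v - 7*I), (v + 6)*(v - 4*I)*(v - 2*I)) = v + 6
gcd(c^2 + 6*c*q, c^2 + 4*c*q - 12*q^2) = c + 6*q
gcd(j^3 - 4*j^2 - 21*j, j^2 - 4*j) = j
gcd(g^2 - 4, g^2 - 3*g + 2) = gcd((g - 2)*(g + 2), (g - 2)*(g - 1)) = g - 2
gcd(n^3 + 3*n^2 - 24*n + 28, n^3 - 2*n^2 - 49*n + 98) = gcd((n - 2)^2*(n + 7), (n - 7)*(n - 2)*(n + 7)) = n^2 + 5*n - 14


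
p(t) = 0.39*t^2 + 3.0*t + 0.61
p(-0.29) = -0.23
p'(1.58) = 4.23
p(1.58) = 6.32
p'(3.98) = 6.10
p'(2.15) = 4.68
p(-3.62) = -5.14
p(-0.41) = -0.55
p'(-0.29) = 2.77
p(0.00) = 0.61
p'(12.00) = 12.36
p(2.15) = 8.86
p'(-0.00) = 3.00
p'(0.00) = 3.00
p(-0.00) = 0.61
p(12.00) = 92.77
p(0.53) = 2.31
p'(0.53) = 3.41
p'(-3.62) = 0.18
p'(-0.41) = 2.68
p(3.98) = 18.73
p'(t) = 0.78*t + 3.0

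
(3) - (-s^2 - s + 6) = s^2 + s - 3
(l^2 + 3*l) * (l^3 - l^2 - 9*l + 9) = l^5 + 2*l^4 - 12*l^3 - 18*l^2 + 27*l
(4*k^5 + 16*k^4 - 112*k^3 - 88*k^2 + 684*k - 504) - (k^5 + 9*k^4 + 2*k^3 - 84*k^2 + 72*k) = 3*k^5 + 7*k^4 - 114*k^3 - 4*k^2 + 612*k - 504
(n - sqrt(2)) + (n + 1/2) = 2*n - sqrt(2) + 1/2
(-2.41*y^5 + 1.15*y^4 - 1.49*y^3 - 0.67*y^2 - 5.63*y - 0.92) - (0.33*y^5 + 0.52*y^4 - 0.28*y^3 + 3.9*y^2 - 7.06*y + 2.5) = -2.74*y^5 + 0.63*y^4 - 1.21*y^3 - 4.57*y^2 + 1.43*y - 3.42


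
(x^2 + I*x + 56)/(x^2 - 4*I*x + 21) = (x + 8*I)/(x + 3*I)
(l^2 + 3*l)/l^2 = (l + 3)/l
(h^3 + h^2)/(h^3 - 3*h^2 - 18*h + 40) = h^2*(h + 1)/(h^3 - 3*h^2 - 18*h + 40)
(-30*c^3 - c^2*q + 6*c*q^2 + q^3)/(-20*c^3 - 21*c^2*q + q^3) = (30*c^3 + c^2*q - 6*c*q^2 - q^3)/(20*c^3 + 21*c^2*q - q^3)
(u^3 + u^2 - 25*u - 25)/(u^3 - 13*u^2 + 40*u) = (u^2 + 6*u + 5)/(u*(u - 8))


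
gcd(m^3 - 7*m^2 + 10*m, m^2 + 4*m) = m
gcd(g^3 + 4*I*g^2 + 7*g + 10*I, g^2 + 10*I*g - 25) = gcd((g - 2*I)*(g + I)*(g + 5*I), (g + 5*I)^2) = g + 5*I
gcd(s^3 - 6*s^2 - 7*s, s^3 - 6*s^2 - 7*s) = s^3 - 6*s^2 - 7*s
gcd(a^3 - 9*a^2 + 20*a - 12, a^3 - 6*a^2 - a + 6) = a^2 - 7*a + 6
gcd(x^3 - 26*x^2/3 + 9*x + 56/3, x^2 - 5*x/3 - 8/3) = x^2 - 5*x/3 - 8/3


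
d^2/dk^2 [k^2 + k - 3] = 2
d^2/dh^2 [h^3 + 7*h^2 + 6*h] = 6*h + 14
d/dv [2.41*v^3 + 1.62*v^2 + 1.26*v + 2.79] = 7.23*v^2 + 3.24*v + 1.26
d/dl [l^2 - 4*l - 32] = 2*l - 4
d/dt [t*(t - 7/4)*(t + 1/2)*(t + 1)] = 4*t^3 - 3*t^2/4 - 17*t/4 - 7/8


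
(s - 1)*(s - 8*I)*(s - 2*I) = s^3 - s^2 - 10*I*s^2 - 16*s + 10*I*s + 16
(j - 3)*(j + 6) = j^2 + 3*j - 18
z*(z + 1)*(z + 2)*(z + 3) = z^4 + 6*z^3 + 11*z^2 + 6*z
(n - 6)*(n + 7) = n^2 + n - 42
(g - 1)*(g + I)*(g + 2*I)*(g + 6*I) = g^4 - g^3 + 9*I*g^3 - 20*g^2 - 9*I*g^2 + 20*g - 12*I*g + 12*I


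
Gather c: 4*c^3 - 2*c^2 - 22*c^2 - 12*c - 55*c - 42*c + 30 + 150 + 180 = 4*c^3 - 24*c^2 - 109*c + 360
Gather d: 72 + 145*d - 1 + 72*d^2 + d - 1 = 72*d^2 + 146*d + 70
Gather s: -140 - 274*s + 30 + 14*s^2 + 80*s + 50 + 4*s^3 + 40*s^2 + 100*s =4*s^3 + 54*s^2 - 94*s - 60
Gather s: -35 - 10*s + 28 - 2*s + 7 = -12*s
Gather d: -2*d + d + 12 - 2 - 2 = 8 - d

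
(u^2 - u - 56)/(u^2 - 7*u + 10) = (u^2 - u - 56)/(u^2 - 7*u + 10)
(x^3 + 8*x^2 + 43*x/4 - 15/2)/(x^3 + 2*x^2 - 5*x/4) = (x + 6)/x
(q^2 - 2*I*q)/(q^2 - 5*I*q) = (q - 2*I)/(q - 5*I)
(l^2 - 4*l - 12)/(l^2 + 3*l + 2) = (l - 6)/(l + 1)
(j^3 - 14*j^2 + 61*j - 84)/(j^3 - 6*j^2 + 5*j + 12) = (j - 7)/(j + 1)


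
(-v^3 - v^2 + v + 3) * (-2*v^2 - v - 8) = 2*v^5 + 3*v^4 + 7*v^3 + v^2 - 11*v - 24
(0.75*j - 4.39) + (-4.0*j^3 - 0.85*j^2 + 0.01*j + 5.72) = -4.0*j^3 - 0.85*j^2 + 0.76*j + 1.33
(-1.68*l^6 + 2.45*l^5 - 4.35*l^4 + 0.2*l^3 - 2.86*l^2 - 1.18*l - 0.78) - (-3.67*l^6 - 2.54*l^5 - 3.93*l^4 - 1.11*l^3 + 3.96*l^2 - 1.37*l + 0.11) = 1.99*l^6 + 4.99*l^5 - 0.419999999999999*l^4 + 1.31*l^3 - 6.82*l^2 + 0.19*l - 0.89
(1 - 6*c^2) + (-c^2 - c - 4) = -7*c^2 - c - 3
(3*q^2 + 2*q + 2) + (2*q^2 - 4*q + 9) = 5*q^2 - 2*q + 11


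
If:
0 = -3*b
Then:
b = 0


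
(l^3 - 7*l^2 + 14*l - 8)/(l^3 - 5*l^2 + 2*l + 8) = (l - 1)/(l + 1)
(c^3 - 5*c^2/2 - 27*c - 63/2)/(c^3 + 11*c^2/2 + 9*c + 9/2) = (c - 7)/(c + 1)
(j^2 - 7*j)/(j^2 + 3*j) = (j - 7)/(j + 3)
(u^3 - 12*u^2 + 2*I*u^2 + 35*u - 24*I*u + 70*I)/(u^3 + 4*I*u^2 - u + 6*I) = (u^2 - 12*u + 35)/(u^2 + 2*I*u + 3)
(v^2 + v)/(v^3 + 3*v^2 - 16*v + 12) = v*(v + 1)/(v^3 + 3*v^2 - 16*v + 12)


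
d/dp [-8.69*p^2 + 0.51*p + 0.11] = 0.51 - 17.38*p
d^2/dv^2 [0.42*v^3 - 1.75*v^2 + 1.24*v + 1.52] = 2.52*v - 3.5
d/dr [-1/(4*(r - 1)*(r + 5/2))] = (4*r + 3)/(2*(r - 1)^2*(2*r + 5)^2)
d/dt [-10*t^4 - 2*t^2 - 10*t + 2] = -40*t^3 - 4*t - 10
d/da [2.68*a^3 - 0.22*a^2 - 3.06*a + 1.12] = 8.04*a^2 - 0.44*a - 3.06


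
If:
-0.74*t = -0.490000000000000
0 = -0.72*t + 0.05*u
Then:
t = 0.66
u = 9.54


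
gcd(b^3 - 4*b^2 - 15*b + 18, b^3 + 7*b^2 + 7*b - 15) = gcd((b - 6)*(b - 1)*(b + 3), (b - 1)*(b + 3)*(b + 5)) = b^2 + 2*b - 3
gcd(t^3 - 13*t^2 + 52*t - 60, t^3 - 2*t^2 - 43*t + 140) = t - 5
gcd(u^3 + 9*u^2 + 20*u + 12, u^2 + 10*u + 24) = u + 6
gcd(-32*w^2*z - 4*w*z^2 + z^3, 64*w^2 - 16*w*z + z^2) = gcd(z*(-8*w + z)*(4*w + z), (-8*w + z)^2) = -8*w + z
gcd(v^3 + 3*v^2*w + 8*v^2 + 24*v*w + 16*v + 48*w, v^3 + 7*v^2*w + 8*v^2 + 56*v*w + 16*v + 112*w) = v^2 + 8*v + 16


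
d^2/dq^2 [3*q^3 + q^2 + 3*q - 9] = 18*q + 2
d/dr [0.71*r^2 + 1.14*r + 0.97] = 1.42*r + 1.14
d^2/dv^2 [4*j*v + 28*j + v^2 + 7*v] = 2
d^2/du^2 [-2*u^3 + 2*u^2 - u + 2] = 4 - 12*u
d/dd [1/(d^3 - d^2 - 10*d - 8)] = (-3*d^2 + 2*d + 10)/(-d^3 + d^2 + 10*d + 8)^2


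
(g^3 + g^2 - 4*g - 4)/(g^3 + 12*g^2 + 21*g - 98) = (g^2 + 3*g + 2)/(g^2 + 14*g + 49)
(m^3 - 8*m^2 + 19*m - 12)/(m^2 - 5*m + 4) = m - 3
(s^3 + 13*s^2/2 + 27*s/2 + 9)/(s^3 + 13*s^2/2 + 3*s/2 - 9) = (s^2 + 5*s + 6)/(s^2 + 5*s - 6)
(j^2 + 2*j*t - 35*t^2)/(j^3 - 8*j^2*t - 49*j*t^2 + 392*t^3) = (j - 5*t)/(j^2 - 15*j*t + 56*t^2)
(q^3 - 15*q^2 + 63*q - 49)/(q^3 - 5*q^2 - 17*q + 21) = (q - 7)/(q + 3)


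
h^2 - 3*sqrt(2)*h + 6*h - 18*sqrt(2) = (h + 6)*(h - 3*sqrt(2))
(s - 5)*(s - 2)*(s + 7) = s^3 - 39*s + 70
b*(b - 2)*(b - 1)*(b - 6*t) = b^4 - 6*b^3*t - 3*b^3 + 18*b^2*t + 2*b^2 - 12*b*t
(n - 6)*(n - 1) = n^2 - 7*n + 6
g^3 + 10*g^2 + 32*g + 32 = (g + 2)*(g + 4)^2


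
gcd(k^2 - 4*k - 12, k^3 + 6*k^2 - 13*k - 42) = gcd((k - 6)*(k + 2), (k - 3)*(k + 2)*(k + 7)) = k + 2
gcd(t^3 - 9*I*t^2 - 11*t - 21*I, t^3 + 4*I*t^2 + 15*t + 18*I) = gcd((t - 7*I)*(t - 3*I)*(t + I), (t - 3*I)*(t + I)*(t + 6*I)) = t^2 - 2*I*t + 3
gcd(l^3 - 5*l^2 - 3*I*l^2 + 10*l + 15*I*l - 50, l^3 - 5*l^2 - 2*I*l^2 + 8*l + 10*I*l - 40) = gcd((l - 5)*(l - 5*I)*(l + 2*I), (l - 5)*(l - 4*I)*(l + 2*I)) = l^2 + l*(-5 + 2*I) - 10*I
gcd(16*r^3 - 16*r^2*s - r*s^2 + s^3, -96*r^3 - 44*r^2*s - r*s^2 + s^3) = 4*r + s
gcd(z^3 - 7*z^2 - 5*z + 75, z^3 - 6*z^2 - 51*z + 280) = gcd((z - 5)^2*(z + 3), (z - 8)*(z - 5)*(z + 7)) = z - 5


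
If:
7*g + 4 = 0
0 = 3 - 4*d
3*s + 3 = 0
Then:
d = 3/4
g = -4/7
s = -1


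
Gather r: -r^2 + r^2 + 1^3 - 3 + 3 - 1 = 0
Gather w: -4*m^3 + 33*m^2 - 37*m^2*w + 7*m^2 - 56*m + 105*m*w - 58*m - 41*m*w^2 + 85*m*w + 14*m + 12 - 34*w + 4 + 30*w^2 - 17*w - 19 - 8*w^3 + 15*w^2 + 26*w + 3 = -4*m^3 + 40*m^2 - 100*m - 8*w^3 + w^2*(45 - 41*m) + w*(-37*m^2 + 190*m - 25)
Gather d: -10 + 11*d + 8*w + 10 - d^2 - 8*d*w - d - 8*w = -d^2 + d*(10 - 8*w)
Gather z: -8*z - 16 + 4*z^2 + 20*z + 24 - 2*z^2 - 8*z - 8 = 2*z^2 + 4*z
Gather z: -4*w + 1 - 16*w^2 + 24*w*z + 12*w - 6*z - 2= -16*w^2 + 8*w + z*(24*w - 6) - 1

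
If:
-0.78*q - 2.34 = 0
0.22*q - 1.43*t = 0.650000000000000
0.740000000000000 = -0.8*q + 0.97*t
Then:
No Solution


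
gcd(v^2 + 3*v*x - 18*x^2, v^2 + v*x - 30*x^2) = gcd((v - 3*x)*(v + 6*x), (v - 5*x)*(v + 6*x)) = v + 6*x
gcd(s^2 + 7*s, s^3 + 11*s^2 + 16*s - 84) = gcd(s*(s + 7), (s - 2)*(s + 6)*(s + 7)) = s + 7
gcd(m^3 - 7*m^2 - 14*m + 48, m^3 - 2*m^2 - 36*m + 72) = m - 2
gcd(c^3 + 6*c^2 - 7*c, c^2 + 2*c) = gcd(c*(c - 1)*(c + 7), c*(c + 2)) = c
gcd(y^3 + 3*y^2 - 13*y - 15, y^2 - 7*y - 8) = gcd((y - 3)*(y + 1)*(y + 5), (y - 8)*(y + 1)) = y + 1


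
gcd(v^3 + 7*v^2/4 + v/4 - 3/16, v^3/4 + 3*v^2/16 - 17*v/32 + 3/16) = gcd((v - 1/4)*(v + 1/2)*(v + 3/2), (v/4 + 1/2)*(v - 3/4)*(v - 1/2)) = 1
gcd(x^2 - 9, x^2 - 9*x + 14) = 1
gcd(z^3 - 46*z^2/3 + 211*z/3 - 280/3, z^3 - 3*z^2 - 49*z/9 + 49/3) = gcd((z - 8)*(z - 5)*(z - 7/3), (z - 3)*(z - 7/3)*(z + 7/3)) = z - 7/3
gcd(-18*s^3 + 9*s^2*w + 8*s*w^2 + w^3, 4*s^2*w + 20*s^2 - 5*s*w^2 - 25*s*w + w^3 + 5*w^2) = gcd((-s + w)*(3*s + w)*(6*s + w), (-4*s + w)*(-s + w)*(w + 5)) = s - w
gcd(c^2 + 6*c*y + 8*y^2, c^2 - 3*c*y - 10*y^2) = c + 2*y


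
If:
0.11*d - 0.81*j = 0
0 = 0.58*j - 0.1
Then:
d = 1.27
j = 0.17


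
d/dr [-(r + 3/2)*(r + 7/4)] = -2*r - 13/4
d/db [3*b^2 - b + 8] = 6*b - 1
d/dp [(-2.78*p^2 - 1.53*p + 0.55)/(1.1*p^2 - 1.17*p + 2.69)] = (4.9356*p^2 - 16.1664*p - 3.4722)/(1.21*p^4 - 2.574*p^3 + 7.2869*p^2 - 6.2946*p + 7.2361)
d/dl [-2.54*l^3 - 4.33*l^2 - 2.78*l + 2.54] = -7.62*l^2 - 8.66*l - 2.78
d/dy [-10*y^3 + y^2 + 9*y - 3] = -30*y^2 + 2*y + 9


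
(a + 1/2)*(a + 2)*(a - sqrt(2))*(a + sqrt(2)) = a^4 + 5*a^3/2 - a^2 - 5*a - 2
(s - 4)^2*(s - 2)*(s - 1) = s^4 - 11*s^3 + 42*s^2 - 64*s + 32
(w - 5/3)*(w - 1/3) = w^2 - 2*w + 5/9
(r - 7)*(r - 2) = r^2 - 9*r + 14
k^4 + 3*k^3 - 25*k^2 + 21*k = k*(k - 3)*(k - 1)*(k + 7)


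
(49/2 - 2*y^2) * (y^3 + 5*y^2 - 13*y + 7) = -2*y^5 - 10*y^4 + 101*y^3/2 + 217*y^2/2 - 637*y/2 + 343/2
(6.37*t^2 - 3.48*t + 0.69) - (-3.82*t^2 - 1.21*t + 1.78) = 10.19*t^2 - 2.27*t - 1.09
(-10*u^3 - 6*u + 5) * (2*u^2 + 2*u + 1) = -20*u^5 - 20*u^4 - 22*u^3 - 2*u^2 + 4*u + 5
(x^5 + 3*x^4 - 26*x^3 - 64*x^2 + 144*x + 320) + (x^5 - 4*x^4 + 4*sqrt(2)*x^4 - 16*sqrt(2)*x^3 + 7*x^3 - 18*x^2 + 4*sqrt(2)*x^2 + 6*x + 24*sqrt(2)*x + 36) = 2*x^5 - x^4 + 4*sqrt(2)*x^4 - 16*sqrt(2)*x^3 - 19*x^3 - 82*x^2 + 4*sqrt(2)*x^2 + 24*sqrt(2)*x + 150*x + 356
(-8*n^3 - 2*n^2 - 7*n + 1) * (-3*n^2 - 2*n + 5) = 24*n^5 + 22*n^4 - 15*n^3 + n^2 - 37*n + 5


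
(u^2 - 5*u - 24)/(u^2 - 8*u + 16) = (u^2 - 5*u - 24)/(u^2 - 8*u + 16)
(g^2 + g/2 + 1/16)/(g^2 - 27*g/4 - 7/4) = (g + 1/4)/(g - 7)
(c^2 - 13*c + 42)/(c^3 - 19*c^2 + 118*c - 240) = (c - 7)/(c^2 - 13*c + 40)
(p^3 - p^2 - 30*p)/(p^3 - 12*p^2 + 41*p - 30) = p*(p + 5)/(p^2 - 6*p + 5)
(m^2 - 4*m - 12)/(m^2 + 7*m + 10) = (m - 6)/(m + 5)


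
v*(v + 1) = v^2 + v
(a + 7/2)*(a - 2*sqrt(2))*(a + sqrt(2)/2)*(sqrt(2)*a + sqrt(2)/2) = sqrt(2)*a^4 - 3*a^3 + 4*sqrt(2)*a^3 - 12*a^2 - sqrt(2)*a^2/4 - 8*sqrt(2)*a - 21*a/4 - 7*sqrt(2)/2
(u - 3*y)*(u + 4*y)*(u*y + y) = u^3*y + u^2*y^2 + u^2*y - 12*u*y^3 + u*y^2 - 12*y^3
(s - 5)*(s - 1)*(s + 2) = s^3 - 4*s^2 - 7*s + 10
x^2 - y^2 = (x - y)*(x + y)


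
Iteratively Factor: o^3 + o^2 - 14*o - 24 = (o + 3)*(o^2 - 2*o - 8) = (o - 4)*(o + 3)*(o + 2)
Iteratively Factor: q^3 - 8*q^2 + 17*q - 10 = (q - 1)*(q^2 - 7*q + 10) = (q - 2)*(q - 1)*(q - 5)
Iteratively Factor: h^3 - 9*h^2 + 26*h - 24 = (h - 4)*(h^2 - 5*h + 6) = (h - 4)*(h - 2)*(h - 3)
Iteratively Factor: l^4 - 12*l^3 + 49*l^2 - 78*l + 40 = (l - 1)*(l^3 - 11*l^2 + 38*l - 40) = (l - 4)*(l - 1)*(l^2 - 7*l + 10) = (l - 4)*(l - 2)*(l - 1)*(l - 5)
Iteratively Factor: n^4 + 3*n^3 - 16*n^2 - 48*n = (n - 4)*(n^3 + 7*n^2 + 12*n) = (n - 4)*(n + 3)*(n^2 + 4*n) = (n - 4)*(n + 3)*(n + 4)*(n)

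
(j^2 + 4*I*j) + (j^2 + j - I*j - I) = 2*j^2 + j + 3*I*j - I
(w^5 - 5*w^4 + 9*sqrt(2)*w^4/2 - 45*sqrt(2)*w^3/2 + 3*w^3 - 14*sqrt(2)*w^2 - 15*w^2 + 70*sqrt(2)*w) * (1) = w^5 - 5*w^4 + 9*sqrt(2)*w^4/2 - 45*sqrt(2)*w^3/2 + 3*w^3 - 14*sqrt(2)*w^2 - 15*w^2 + 70*sqrt(2)*w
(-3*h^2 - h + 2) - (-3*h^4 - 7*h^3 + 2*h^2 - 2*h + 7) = 3*h^4 + 7*h^3 - 5*h^2 + h - 5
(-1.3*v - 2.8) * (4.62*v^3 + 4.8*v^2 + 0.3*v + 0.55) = -6.006*v^4 - 19.176*v^3 - 13.83*v^2 - 1.555*v - 1.54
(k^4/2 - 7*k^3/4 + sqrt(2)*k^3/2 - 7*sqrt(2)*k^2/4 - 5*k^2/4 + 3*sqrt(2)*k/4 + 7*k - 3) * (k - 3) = k^5/2 - 13*k^4/4 + sqrt(2)*k^4/2 - 13*sqrt(2)*k^3/4 + 4*k^3 + 6*sqrt(2)*k^2 + 43*k^2/4 - 24*k - 9*sqrt(2)*k/4 + 9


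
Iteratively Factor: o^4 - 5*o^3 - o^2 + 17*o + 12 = (o - 3)*(o^3 - 2*o^2 - 7*o - 4) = (o - 4)*(o - 3)*(o^2 + 2*o + 1) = (o - 4)*(o - 3)*(o + 1)*(o + 1)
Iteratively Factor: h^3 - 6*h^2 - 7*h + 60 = (h - 4)*(h^2 - 2*h - 15) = (h - 4)*(h + 3)*(h - 5)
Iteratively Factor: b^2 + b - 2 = (b + 2)*(b - 1)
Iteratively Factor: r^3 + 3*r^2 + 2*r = (r)*(r^2 + 3*r + 2) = r*(r + 2)*(r + 1)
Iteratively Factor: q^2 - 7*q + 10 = (q - 2)*(q - 5)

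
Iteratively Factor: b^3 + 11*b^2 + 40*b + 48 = (b + 3)*(b^2 + 8*b + 16) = (b + 3)*(b + 4)*(b + 4)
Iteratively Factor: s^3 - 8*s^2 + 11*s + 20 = (s - 5)*(s^2 - 3*s - 4) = (s - 5)*(s + 1)*(s - 4)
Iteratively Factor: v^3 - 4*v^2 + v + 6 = (v - 3)*(v^2 - v - 2) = (v - 3)*(v + 1)*(v - 2)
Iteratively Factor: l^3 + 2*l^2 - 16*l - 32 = (l + 2)*(l^2 - 16) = (l - 4)*(l + 2)*(l + 4)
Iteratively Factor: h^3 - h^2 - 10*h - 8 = (h + 2)*(h^2 - 3*h - 4) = (h - 4)*(h + 2)*(h + 1)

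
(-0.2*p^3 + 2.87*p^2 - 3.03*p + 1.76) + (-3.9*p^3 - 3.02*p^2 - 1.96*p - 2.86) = -4.1*p^3 - 0.15*p^2 - 4.99*p - 1.1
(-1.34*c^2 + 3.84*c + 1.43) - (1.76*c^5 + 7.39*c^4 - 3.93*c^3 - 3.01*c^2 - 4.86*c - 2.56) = -1.76*c^5 - 7.39*c^4 + 3.93*c^3 + 1.67*c^2 + 8.7*c + 3.99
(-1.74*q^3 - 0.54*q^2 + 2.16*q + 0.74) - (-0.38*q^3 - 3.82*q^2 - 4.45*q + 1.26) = -1.36*q^3 + 3.28*q^2 + 6.61*q - 0.52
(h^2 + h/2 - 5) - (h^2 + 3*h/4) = -h/4 - 5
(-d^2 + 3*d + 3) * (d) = -d^3 + 3*d^2 + 3*d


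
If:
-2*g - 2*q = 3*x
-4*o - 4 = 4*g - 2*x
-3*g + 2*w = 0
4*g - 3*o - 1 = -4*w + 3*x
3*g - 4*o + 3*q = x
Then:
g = 2/53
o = -121/159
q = -46/53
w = 3/53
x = 88/159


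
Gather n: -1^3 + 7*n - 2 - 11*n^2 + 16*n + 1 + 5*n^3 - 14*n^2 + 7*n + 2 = 5*n^3 - 25*n^2 + 30*n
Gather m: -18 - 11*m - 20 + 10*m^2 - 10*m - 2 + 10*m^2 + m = 20*m^2 - 20*m - 40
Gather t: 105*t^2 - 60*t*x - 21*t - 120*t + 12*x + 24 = 105*t^2 + t*(-60*x - 141) + 12*x + 24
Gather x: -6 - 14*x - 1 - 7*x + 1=-21*x - 6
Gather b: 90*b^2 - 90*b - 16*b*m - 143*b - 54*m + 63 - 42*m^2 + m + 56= 90*b^2 + b*(-16*m - 233) - 42*m^2 - 53*m + 119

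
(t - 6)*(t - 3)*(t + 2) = t^3 - 7*t^2 + 36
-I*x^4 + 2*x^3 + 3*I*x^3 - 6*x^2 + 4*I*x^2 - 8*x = x*(x - 4)*(x + 2*I)*(-I*x - I)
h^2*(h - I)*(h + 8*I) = h^4 + 7*I*h^3 + 8*h^2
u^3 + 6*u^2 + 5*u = u*(u + 1)*(u + 5)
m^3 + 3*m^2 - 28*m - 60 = (m - 5)*(m + 2)*(m + 6)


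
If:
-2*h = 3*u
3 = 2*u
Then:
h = -9/4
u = 3/2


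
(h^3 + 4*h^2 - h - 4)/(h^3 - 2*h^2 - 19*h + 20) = (h + 1)/(h - 5)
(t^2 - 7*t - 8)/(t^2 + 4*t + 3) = (t - 8)/(t + 3)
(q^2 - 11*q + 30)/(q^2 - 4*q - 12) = (q - 5)/(q + 2)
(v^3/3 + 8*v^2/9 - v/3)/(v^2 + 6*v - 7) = v*(3*v^2 + 8*v - 3)/(9*(v^2 + 6*v - 7))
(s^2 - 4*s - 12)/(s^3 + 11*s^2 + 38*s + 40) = (s - 6)/(s^2 + 9*s + 20)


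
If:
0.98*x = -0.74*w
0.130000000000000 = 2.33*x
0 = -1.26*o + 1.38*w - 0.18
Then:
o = -0.22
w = -0.07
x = 0.06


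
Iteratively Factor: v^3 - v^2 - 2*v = (v)*(v^2 - v - 2) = v*(v - 2)*(v + 1)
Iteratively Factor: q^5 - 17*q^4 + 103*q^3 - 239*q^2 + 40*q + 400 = (q - 4)*(q^4 - 13*q^3 + 51*q^2 - 35*q - 100) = (q - 5)*(q - 4)*(q^3 - 8*q^2 + 11*q + 20) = (q - 5)^2*(q - 4)*(q^2 - 3*q - 4) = (q - 5)^2*(q - 4)^2*(q + 1)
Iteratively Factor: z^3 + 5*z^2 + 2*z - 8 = (z + 2)*(z^2 + 3*z - 4) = (z + 2)*(z + 4)*(z - 1)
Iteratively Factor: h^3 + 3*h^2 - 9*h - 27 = (h - 3)*(h^2 + 6*h + 9) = (h - 3)*(h + 3)*(h + 3)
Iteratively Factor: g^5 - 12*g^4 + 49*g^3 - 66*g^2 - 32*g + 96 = (g - 2)*(g^4 - 10*g^3 + 29*g^2 - 8*g - 48) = (g - 4)*(g - 2)*(g^3 - 6*g^2 + 5*g + 12) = (g - 4)*(g - 3)*(g - 2)*(g^2 - 3*g - 4) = (g - 4)*(g - 3)*(g - 2)*(g + 1)*(g - 4)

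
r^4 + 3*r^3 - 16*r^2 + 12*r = r*(r - 2)*(r - 1)*(r + 6)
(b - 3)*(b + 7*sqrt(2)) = b^2 - 3*b + 7*sqrt(2)*b - 21*sqrt(2)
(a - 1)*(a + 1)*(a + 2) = a^3 + 2*a^2 - a - 2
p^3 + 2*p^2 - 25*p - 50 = (p - 5)*(p + 2)*(p + 5)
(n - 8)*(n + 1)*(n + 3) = n^3 - 4*n^2 - 29*n - 24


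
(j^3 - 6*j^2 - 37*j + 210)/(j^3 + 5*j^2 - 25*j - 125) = (j^2 - j - 42)/(j^2 + 10*j + 25)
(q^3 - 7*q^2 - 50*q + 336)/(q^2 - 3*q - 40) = (q^2 + q - 42)/(q + 5)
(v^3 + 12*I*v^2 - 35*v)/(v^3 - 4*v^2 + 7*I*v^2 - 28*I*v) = (v + 5*I)/(v - 4)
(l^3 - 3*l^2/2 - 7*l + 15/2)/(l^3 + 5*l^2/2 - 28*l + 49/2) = (2*l^2 - l - 15)/(2*l^2 + 7*l - 49)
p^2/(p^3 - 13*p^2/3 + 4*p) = 3*p/(3*p^2 - 13*p + 12)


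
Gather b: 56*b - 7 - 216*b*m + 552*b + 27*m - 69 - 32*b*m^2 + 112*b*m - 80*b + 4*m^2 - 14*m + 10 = b*(-32*m^2 - 104*m + 528) + 4*m^2 + 13*m - 66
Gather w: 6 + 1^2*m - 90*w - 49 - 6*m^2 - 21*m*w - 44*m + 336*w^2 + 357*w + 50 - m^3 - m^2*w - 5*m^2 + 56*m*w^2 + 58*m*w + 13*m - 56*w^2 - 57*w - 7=-m^3 - 11*m^2 - 30*m + w^2*(56*m + 280) + w*(-m^2 + 37*m + 210)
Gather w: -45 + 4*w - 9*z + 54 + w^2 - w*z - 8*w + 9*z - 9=w^2 + w*(-z - 4)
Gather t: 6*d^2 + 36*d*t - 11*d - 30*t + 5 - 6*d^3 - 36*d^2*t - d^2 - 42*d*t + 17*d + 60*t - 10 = -6*d^3 + 5*d^2 + 6*d + t*(-36*d^2 - 6*d + 30) - 5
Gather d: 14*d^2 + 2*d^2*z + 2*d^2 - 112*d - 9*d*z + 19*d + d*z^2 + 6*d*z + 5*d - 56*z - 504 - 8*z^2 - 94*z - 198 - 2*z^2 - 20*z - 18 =d^2*(2*z + 16) + d*(z^2 - 3*z - 88) - 10*z^2 - 170*z - 720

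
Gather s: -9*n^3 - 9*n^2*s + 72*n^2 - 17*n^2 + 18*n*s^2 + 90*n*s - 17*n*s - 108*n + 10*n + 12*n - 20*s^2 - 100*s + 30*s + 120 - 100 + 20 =-9*n^3 + 55*n^2 - 86*n + s^2*(18*n - 20) + s*(-9*n^2 + 73*n - 70) + 40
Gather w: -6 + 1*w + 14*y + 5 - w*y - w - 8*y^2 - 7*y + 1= -w*y - 8*y^2 + 7*y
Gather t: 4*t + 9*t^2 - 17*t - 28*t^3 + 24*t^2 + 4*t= -28*t^3 + 33*t^2 - 9*t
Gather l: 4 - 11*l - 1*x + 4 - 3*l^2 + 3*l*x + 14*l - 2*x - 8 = -3*l^2 + l*(3*x + 3) - 3*x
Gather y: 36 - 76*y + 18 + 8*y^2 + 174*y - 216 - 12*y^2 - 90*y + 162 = -4*y^2 + 8*y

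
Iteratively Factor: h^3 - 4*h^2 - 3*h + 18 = (h - 3)*(h^2 - h - 6) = (h - 3)^2*(h + 2)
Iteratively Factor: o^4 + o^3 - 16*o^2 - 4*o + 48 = (o - 2)*(o^3 + 3*o^2 - 10*o - 24) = (o - 2)*(o + 2)*(o^2 + o - 12) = (o - 3)*(o - 2)*(o + 2)*(o + 4)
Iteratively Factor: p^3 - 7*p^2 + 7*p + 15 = (p - 3)*(p^2 - 4*p - 5) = (p - 5)*(p - 3)*(p + 1)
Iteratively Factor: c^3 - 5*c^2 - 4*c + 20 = (c + 2)*(c^2 - 7*c + 10) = (c - 2)*(c + 2)*(c - 5)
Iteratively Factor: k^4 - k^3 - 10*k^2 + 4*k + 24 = (k - 3)*(k^3 + 2*k^2 - 4*k - 8) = (k - 3)*(k + 2)*(k^2 - 4) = (k - 3)*(k + 2)^2*(k - 2)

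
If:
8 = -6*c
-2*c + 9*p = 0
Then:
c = -4/3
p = -8/27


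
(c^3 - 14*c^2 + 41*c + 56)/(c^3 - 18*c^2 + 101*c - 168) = (c + 1)/(c - 3)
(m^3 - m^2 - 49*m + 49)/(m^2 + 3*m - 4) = (m^2 - 49)/(m + 4)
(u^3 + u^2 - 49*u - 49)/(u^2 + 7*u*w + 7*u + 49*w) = (u^2 - 6*u - 7)/(u + 7*w)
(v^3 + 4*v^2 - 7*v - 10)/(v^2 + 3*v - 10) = v + 1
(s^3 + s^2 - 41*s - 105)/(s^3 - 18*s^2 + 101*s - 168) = (s^2 + 8*s + 15)/(s^2 - 11*s + 24)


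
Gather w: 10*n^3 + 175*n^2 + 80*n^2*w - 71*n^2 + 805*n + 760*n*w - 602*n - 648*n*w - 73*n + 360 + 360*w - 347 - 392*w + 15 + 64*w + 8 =10*n^3 + 104*n^2 + 130*n + w*(80*n^2 + 112*n + 32) + 36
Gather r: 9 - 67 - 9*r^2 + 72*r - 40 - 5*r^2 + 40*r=-14*r^2 + 112*r - 98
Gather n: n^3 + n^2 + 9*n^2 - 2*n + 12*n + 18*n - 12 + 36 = n^3 + 10*n^2 + 28*n + 24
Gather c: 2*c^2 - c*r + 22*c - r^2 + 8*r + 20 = 2*c^2 + c*(22 - r) - r^2 + 8*r + 20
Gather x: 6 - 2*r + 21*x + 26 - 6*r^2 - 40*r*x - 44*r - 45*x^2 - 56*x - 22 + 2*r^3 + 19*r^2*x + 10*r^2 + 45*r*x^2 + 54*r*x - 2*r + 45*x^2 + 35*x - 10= 2*r^3 + 4*r^2 + 45*r*x^2 - 48*r + x*(19*r^2 + 14*r)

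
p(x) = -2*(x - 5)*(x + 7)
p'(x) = -4*x - 4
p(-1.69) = 71.05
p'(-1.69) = 2.76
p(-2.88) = 64.93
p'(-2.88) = 7.52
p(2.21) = 51.39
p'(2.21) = -12.84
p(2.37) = 49.29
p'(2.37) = -13.48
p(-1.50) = 71.50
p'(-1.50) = 2.00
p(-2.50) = 67.50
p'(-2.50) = 6.00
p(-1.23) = 71.89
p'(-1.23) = 0.92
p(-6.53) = 10.84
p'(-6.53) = 22.12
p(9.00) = -128.00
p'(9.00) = -40.00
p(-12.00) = -170.00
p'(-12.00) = 44.00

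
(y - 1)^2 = y^2 - 2*y + 1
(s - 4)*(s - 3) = s^2 - 7*s + 12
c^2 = c^2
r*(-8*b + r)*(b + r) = -8*b^2*r - 7*b*r^2 + r^3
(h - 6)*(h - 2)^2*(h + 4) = h^4 - 6*h^3 - 12*h^2 + 88*h - 96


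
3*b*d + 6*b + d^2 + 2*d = (3*b + d)*(d + 2)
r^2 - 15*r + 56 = (r - 8)*(r - 7)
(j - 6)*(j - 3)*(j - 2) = j^3 - 11*j^2 + 36*j - 36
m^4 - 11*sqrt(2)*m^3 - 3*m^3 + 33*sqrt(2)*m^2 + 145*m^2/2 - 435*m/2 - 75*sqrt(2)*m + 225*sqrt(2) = (m - 3)*(m - 6*sqrt(2))*(m - 5*sqrt(2)/2)^2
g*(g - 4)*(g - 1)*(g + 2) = g^4 - 3*g^3 - 6*g^2 + 8*g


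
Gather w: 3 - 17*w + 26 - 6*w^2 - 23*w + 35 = -6*w^2 - 40*w + 64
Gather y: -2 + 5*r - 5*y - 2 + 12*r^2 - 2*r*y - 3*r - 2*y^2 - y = 12*r^2 + 2*r - 2*y^2 + y*(-2*r - 6) - 4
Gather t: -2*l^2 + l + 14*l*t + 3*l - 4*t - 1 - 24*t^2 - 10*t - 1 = -2*l^2 + 4*l - 24*t^2 + t*(14*l - 14) - 2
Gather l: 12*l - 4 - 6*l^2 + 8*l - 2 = -6*l^2 + 20*l - 6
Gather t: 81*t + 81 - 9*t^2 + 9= -9*t^2 + 81*t + 90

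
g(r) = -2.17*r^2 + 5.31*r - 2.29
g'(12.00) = -46.77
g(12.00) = -251.05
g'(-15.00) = 70.41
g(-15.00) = -570.19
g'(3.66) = -10.57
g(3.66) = -11.92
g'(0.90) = 1.40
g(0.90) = 0.73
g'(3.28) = -8.93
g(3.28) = -8.22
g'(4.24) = -13.09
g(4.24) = -18.79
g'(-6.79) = 34.78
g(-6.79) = -138.39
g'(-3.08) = 18.68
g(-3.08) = -39.23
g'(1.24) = -0.07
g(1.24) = 0.96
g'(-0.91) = 9.26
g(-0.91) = -8.92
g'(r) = 5.31 - 4.34*r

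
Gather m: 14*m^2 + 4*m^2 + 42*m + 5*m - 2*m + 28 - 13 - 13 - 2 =18*m^2 + 45*m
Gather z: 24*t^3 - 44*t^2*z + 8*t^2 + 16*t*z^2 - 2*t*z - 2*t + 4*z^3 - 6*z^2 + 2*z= 24*t^3 + 8*t^2 - 2*t + 4*z^3 + z^2*(16*t - 6) + z*(-44*t^2 - 2*t + 2)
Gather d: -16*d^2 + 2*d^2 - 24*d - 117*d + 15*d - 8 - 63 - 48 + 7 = -14*d^2 - 126*d - 112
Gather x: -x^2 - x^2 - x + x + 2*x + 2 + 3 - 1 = -2*x^2 + 2*x + 4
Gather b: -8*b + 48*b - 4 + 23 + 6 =40*b + 25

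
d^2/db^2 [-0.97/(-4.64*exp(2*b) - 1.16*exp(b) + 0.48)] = (0.97*(9.28*exp(b) + 1.16)*(18.56*exp(b) + 2.32)*exp(b) - (18.0032*exp(b) + 1.1252)*(4.64*exp(2*b) + 1.16*exp(b) - 0.48))*exp(b)/(4.64*exp(2*b) + 1.16*exp(b) - 0.48)^3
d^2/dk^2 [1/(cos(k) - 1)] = (sin(k)^2 - cos(k) + 1)/(cos(k) - 1)^3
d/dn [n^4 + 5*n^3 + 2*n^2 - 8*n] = 4*n^3 + 15*n^2 + 4*n - 8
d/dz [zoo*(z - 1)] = zoo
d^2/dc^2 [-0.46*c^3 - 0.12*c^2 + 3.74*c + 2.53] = -2.76*c - 0.24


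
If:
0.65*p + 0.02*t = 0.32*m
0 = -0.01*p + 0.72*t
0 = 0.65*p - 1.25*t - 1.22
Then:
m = 3.92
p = 1.93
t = 0.03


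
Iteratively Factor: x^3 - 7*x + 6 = (x - 2)*(x^2 + 2*x - 3) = (x - 2)*(x - 1)*(x + 3)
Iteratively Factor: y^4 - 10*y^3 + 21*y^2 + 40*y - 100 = (y - 5)*(y^3 - 5*y^2 - 4*y + 20) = (y - 5)*(y - 2)*(y^2 - 3*y - 10) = (y - 5)*(y - 2)*(y + 2)*(y - 5)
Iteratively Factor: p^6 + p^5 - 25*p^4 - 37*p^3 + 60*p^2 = (p + 3)*(p^5 - 2*p^4 - 19*p^3 + 20*p^2) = p*(p + 3)*(p^4 - 2*p^3 - 19*p^2 + 20*p) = p*(p - 1)*(p + 3)*(p^3 - p^2 - 20*p) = p*(p - 5)*(p - 1)*(p + 3)*(p^2 + 4*p) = p*(p - 5)*(p - 1)*(p + 3)*(p + 4)*(p)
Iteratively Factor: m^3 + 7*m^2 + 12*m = (m + 4)*(m^2 + 3*m) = m*(m + 4)*(m + 3)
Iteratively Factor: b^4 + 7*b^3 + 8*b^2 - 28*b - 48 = (b + 3)*(b^3 + 4*b^2 - 4*b - 16) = (b - 2)*(b + 3)*(b^2 + 6*b + 8) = (b - 2)*(b + 3)*(b + 4)*(b + 2)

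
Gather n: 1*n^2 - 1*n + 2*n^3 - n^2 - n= 2*n^3 - 2*n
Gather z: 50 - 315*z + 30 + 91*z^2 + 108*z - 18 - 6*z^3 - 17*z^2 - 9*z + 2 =-6*z^3 + 74*z^2 - 216*z + 64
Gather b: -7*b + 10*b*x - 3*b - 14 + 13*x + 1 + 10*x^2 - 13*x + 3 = b*(10*x - 10) + 10*x^2 - 10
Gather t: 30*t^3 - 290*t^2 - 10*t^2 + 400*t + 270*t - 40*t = 30*t^3 - 300*t^2 + 630*t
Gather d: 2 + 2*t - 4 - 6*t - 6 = -4*t - 8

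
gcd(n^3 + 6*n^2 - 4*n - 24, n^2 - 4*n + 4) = n - 2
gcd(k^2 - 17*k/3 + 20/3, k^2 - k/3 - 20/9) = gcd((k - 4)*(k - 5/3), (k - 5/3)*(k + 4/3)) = k - 5/3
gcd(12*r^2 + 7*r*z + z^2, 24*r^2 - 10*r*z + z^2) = 1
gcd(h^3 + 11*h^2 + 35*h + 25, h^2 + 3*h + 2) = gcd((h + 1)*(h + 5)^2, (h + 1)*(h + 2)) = h + 1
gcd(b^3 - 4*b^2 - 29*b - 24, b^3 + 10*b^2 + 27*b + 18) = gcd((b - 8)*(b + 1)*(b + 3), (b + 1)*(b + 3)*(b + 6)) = b^2 + 4*b + 3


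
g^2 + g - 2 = (g - 1)*(g + 2)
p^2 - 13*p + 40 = (p - 8)*(p - 5)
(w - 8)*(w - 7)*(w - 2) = w^3 - 17*w^2 + 86*w - 112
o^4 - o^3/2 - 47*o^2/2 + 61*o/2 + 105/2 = (o - 7/2)*(o - 3)*(o + 1)*(o + 5)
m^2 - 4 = (m - 2)*(m + 2)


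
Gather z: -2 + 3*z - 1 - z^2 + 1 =-z^2 + 3*z - 2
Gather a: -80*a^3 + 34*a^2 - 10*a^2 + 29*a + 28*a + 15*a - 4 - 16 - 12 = -80*a^3 + 24*a^2 + 72*a - 32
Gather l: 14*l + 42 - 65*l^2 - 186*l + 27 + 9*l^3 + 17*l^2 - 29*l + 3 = 9*l^3 - 48*l^2 - 201*l + 72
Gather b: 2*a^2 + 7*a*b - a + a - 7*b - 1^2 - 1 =2*a^2 + b*(7*a - 7) - 2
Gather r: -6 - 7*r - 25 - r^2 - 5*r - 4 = -r^2 - 12*r - 35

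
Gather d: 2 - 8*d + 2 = 4 - 8*d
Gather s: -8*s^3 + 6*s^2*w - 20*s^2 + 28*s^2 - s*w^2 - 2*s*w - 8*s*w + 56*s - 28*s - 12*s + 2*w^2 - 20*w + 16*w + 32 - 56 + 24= -8*s^3 + s^2*(6*w + 8) + s*(-w^2 - 10*w + 16) + 2*w^2 - 4*w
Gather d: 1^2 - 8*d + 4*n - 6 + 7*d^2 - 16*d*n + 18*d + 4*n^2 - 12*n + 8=7*d^2 + d*(10 - 16*n) + 4*n^2 - 8*n + 3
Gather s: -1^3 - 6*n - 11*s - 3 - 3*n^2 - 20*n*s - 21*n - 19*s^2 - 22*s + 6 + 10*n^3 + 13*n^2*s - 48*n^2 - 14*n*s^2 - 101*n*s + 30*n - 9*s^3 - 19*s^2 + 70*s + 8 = 10*n^3 - 51*n^2 + 3*n - 9*s^3 + s^2*(-14*n - 38) + s*(13*n^2 - 121*n + 37) + 10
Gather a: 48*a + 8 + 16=48*a + 24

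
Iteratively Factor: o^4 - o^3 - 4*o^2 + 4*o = (o - 1)*(o^3 - 4*o) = (o - 2)*(o - 1)*(o^2 + 2*o) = o*(o - 2)*(o - 1)*(o + 2)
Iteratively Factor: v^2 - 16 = (v + 4)*(v - 4)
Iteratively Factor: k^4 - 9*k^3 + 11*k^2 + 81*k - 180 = (k - 5)*(k^3 - 4*k^2 - 9*k + 36) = (k - 5)*(k + 3)*(k^2 - 7*k + 12) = (k - 5)*(k - 4)*(k + 3)*(k - 3)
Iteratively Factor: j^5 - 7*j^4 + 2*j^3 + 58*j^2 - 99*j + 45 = (j - 1)*(j^4 - 6*j^3 - 4*j^2 + 54*j - 45) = (j - 1)*(j + 3)*(j^3 - 9*j^2 + 23*j - 15) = (j - 3)*(j - 1)*(j + 3)*(j^2 - 6*j + 5) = (j - 3)*(j - 1)^2*(j + 3)*(j - 5)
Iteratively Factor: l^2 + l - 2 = (l - 1)*(l + 2)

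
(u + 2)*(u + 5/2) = u^2 + 9*u/2 + 5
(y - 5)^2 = y^2 - 10*y + 25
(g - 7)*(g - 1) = g^2 - 8*g + 7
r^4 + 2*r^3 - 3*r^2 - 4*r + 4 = (r - 1)^2*(r + 2)^2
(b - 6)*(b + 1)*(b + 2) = b^3 - 3*b^2 - 16*b - 12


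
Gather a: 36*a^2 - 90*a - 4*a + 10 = 36*a^2 - 94*a + 10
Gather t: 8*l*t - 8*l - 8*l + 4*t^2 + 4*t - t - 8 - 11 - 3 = -16*l + 4*t^2 + t*(8*l + 3) - 22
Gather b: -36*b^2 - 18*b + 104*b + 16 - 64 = -36*b^2 + 86*b - 48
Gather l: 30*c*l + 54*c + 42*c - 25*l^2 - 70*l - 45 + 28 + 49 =96*c - 25*l^2 + l*(30*c - 70) + 32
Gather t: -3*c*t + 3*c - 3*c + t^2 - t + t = -3*c*t + t^2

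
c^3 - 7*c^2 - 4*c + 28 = (c - 7)*(c - 2)*(c + 2)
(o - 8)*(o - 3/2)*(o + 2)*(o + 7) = o^4 - o^3/2 - 119*o^2/2 - 25*o + 168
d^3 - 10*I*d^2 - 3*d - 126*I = (d - 7*I)*(d - 6*I)*(d + 3*I)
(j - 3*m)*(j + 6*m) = j^2 + 3*j*m - 18*m^2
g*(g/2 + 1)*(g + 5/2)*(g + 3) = g^4/2 + 15*g^3/4 + 37*g^2/4 + 15*g/2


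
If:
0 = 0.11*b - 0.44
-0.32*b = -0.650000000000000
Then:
No Solution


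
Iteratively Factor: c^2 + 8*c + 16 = (c + 4)*(c + 4)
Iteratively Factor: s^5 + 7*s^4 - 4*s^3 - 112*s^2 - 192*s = (s + 3)*(s^4 + 4*s^3 - 16*s^2 - 64*s) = (s - 4)*(s + 3)*(s^3 + 8*s^2 + 16*s) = (s - 4)*(s + 3)*(s + 4)*(s^2 + 4*s) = s*(s - 4)*(s + 3)*(s + 4)*(s + 4)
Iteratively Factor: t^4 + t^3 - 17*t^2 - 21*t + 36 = (t + 3)*(t^3 - 2*t^2 - 11*t + 12) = (t + 3)^2*(t^2 - 5*t + 4) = (t - 1)*(t + 3)^2*(t - 4)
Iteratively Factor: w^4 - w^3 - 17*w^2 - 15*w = (w + 3)*(w^3 - 4*w^2 - 5*w) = w*(w + 3)*(w^2 - 4*w - 5) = w*(w + 1)*(w + 3)*(w - 5)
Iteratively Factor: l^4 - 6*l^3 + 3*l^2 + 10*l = (l + 1)*(l^3 - 7*l^2 + 10*l) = l*(l + 1)*(l^2 - 7*l + 10) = l*(l - 2)*(l + 1)*(l - 5)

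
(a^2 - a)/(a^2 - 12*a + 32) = a*(a - 1)/(a^2 - 12*a + 32)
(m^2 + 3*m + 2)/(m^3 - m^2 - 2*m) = (m + 2)/(m*(m - 2))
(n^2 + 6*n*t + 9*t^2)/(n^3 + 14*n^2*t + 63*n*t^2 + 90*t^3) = (n + 3*t)/(n^2 + 11*n*t + 30*t^2)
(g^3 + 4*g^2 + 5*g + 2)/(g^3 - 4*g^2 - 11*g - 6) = (g + 2)/(g - 6)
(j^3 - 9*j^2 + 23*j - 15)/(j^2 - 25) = (j^2 - 4*j + 3)/(j + 5)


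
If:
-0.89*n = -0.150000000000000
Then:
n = 0.17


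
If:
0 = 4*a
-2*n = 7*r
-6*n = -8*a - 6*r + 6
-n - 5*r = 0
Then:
No Solution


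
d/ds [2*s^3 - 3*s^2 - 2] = 6*s*(s - 1)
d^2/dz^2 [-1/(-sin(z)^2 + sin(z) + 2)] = (-4*sin(z)^3 + 7*sin(z)^2 - 10*sin(z) + 6)/((sin(z) - 2)^3*(sin(z) + 1)^2)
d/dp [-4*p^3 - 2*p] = -12*p^2 - 2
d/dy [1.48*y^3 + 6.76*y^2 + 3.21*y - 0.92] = 4.44*y^2 + 13.52*y + 3.21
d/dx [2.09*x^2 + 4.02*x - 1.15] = 4.18*x + 4.02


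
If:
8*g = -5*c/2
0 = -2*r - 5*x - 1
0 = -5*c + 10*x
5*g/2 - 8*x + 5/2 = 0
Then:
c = 80/153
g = -25/153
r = -353/306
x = 40/153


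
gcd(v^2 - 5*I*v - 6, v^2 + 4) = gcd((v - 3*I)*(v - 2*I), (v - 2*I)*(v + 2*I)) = v - 2*I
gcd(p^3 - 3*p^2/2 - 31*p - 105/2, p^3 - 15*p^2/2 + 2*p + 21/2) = p - 7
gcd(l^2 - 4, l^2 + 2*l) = l + 2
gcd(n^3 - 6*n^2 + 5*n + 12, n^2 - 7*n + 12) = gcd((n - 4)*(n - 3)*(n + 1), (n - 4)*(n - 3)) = n^2 - 7*n + 12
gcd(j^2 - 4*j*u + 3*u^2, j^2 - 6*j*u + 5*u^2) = -j + u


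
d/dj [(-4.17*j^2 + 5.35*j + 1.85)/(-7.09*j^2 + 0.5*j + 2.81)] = (35.8465*j^2 + 2.7976*j + 14.1085)/(50.2681*j^4 - 7.09*j^3 - 39.5958*j^2 + 2.81*j + 7.8961)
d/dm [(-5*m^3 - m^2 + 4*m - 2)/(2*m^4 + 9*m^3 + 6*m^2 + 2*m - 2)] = (10*m^6 + 4*m^5 - 45*m^4 - 76*m^3 + 58*m^2 + 28*m - 4)/(4*m^8 + 36*m^7 + 105*m^6 + 116*m^5 + 64*m^4 - 12*m^3 - 20*m^2 - 8*m + 4)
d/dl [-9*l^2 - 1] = -18*l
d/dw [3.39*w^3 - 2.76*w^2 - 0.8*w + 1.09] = 10.17*w^2 - 5.52*w - 0.8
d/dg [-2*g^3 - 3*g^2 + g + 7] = -6*g^2 - 6*g + 1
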